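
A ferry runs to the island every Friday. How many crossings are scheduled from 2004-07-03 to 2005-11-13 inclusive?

2004-07-03 is a Saturday.
That's 499 days from start to end, counting both.
499 = 7 × 71 + 2, so there are 71 full weeks plus 2 extra days.
Each full week contributes one Friday: 71 so far.
The 2 extra days are Sat, Sun — none qualify.
Total: 71 + 0 = 71.

71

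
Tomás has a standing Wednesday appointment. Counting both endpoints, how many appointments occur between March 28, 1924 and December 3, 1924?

36 Wednesdays

March 28, 1924 is a Friday.
The range spans 251 days (inclusive of both endpoints).
251 = 7 × 35 + 6, so there are 35 full weeks plus 6 extra days.
Each full week contributes one Wednesday: 35 so far.
The 6 extra days are Friday, Saturday, Sunday, Monday, Tuesday, Wednesday — 1 of them qualifies.
Total: 35 + 1 = 36.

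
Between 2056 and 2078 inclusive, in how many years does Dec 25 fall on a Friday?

3

Day of week of December 25 in each year:
2056: Mon, 2057: Tue, 2058: Wed, 2059: Thu, 2060: Sat, 2061: Sun, 2062: Mon, 2063: Tue, 2064: Thu, 2065: Fri ✓, 2066: Sat, 2067: Sun, 2068: Tue, 2069: Wed, 2070: Thu, 2071: Fri ✓, 2072: Sun, 2073: Mon, 2074: Tue, 2075: Wed, 2076: Fri ✓, 2077: Sat, 2078: Sun
Fridays: 2065, 2071, 2076.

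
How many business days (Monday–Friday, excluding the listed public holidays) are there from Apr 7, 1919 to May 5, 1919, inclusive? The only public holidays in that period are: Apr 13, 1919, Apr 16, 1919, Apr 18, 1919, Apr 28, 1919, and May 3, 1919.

Apr 7, 1919 is a Monday.
The range spans 29 days (inclusive of both endpoints).
29 = 7 × 4 + 1, so there are 4 full weeks plus 1 extra day.
Each full week contributes 5 weekdays (Mon–Fri): 4 × 5 = 20.
The 1 extra day is Monday — 1 of them qualifies.
Total: 20 + 1 = 21.
Holidays: Apr 13, 1919 (Sun); Apr 16, 1919 (Wed); Apr 18, 1919 (Fri); Apr 28, 1919 (Mon); May 3, 1919 (Sat).
3 of the 5 holidays fall on weekdays; the rest are weekends and were already excluded.
Business days: 21 − 3 = 18.

18 business days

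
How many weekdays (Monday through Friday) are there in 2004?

January 1, 2004 is a Thursday.
From January 1, 2004 to December 31, 2004 is 366 days inclusive.
366 = 7 × 52 + 2, so there are 52 full weeks plus 2 extra days.
Each full week contributes 5 weekdays (Mon–Fri): 52 × 5 = 260.
The 2 extra days are Thu, Fri — 2 of them qualify.
Total: 260 + 2 = 262.

262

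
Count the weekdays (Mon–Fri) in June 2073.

1 June 2073 is a Thursday.
That's 30 days from start to end, counting both.
30 = 7 × 4 + 2, so there are 4 full weeks plus 2 extra days.
Each full week contributes 5 weekdays (Mon–Fri): 4 × 5 = 20.
The 2 extra days are Thu, Fri — 2 of them qualify.
Total: 20 + 2 = 22.

22 weekdays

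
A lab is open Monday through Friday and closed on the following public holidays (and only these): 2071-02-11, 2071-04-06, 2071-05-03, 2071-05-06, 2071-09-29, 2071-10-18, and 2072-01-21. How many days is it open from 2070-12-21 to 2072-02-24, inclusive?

303 working days

2070-12-21 is a Sunday.
From 2070-12-21 to 2072-02-24 is 431 days inclusive.
431 = 7 × 61 + 4, so there are 61 full weeks plus 4 extra days.
Each full week contributes 5 weekdays (Mon–Fri): 61 × 5 = 305.
The 4 extra days are Sunday, Monday, Tuesday, Wednesday — 3 of them qualify.
Total: 305 + 3 = 308.
Holidays: 2071-02-11 (Wed); 2071-04-06 (Mon); 2071-05-03 (Sun); 2071-05-06 (Wed); 2071-09-29 (Tue); 2071-10-18 (Sun); 2072-01-21 (Thu).
5 of the 7 holidays fall on weekdays; the rest are weekends and were already excluded.
Business days: 308 − 5 = 303.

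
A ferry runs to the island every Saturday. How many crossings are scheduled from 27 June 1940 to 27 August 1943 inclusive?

165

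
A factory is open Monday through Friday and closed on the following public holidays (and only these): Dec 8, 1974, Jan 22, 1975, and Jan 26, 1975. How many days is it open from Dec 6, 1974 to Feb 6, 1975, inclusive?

44 working days

Dec 6, 1974 is a Friday.
The range spans 63 days (inclusive of both endpoints).
63 = 7 × 9, so the span is exactly 9 full weeks.
Each full week contributes 5 weekdays (Mon–Fri): 9 × 5 = 45.
Total: 45.
Holidays: Dec 8, 1974 (Sun); Jan 22, 1975 (Wed); Jan 26, 1975 (Sun).
1 of the 3 holidays fall on weekdays; the rest are weekends and were already excluded.
Business days: 45 − 1 = 44.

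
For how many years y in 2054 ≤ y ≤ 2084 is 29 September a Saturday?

Day of week of September 29 in each year:
2054: Tue, 2055: Wed, 2056: Fri, 2057: Sat ✓, 2058: Sun, 2059: Mon, 2060: Wed, 2061: Thu, 2062: Fri, 2063: Sat ✓, 2064: Mon, 2065: Tue, 2066: Wed, 2067: Thu, 2068: Sat ✓, 2069: Sun, 2070: Mon, 2071: Tue, 2072: Thu, 2073: Fri, 2074: Sat ✓, 2075: Sun, 2076: Tue, 2077: Wed, 2078: Thu, 2079: Fri, 2080: Sun, 2081: Mon, 2082: Tue, 2083: Wed, 2084: Fri
Saturdays: 2057, 2063, 2068, 2074.

4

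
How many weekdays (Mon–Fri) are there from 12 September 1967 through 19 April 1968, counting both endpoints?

12 September 1967 is a Tuesday.
The range spans 221 days (inclusive of both endpoints).
221 = 7 × 31 + 4, so there are 31 full weeks plus 4 extra days.
Each full week contributes 5 weekdays (Mon–Fri): 31 × 5 = 155.
The 4 extra days are Tue, Wed, Thu, Fri — 4 of them qualify.
Total: 155 + 4 = 159.

159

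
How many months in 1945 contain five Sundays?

A month has five Sundays exactly when Sunday falls within its first (length − 28) days.
Jan: 31 days, starts Mon → 5 of Mon, Tue, Wed
Feb: 28 days, starts Thu → 5 of (none)
Mar: 31 days, starts Thu → 5 of Thu, Fri, Sat
Apr: 30 days, starts Sun → 5 of Sun, Mon ✓
May: 31 days, starts Tue → 5 of Tue, Wed, Thu
Jun: 30 days, starts Fri → 5 of Fri, Sat
Jul: 31 days, starts Sun → 5 of Sun, Mon, Tue ✓
Aug: 31 days, starts Wed → 5 of Wed, Thu, Fri
Sep: 30 days, starts Sat → 5 of Sat, Sun ✓
Oct: 31 days, starts Mon → 5 of Mon, Tue, Wed
Nov: 30 days, starts Thu → 5 of Thu, Fri
Dec: 31 days, starts Sat → 5 of Sat, Sun, Mon ✓
Months with five Sundays: Apr, Jul, Sep, Dec.

4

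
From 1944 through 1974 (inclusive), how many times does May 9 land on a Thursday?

5

Day of week of May 9 in each year:
1944: Tue, 1945: Wed, 1946: Thu ✓, 1947: Fri, 1948: Sun, 1949: Mon, 1950: Tue, 1951: Wed, 1952: Fri, 1953: Sat, 1954: Sun, 1955: Mon, 1956: Wed, 1957: Thu ✓, 1958: Fri, 1959: Sat, 1960: Mon, 1961: Tue, 1962: Wed, 1963: Thu ✓, 1964: Sat, 1965: Sun, 1966: Mon, 1967: Tue, 1968: Thu ✓, 1969: Fri, 1970: Sat, 1971: Sun, 1972: Tue, 1973: Wed, 1974: Thu ✓
Thursdays: 1946, 1957, 1963, 1968, 1974.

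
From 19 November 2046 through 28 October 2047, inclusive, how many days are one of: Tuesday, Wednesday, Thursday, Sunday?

19 November 2046 is a Monday.
From 19 November 2046 to 28 October 2047 is 344 days inclusive.
344 = 7 × 49 + 1, so there are 49 full weeks plus 1 extra day.
Each full week contributes 4 days from the set (Tue, Wed, Thu, Sun): 49 × 4 = 196.
The 1 extra day is Monday — none qualify.
Total: 196 + 0 = 196.

196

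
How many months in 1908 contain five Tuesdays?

A month has five Tuesdays exactly when Tuesday falls within its first (length − 28) days.
Jan: 31 days, starts Wed → 5 of Wed, Thu, Fri
Feb: 29 days, starts Sat → 5 of Sat
Mar: 31 days, starts Sun → 5 of Sun, Mon, Tue ✓
Apr: 30 days, starts Wed → 5 of Wed, Thu
May: 31 days, starts Fri → 5 of Fri, Sat, Sun
Jun: 30 days, starts Mon → 5 of Mon, Tue ✓
Jul: 31 days, starts Wed → 5 of Wed, Thu, Fri
Aug: 31 days, starts Sat → 5 of Sat, Sun, Mon
Sep: 30 days, starts Tue → 5 of Tue, Wed ✓
Oct: 31 days, starts Thu → 5 of Thu, Fri, Sat
Nov: 30 days, starts Sun → 5 of Sun, Mon
Dec: 31 days, starts Tue → 5 of Tue, Wed, Thu ✓
Months with five Tuesdays: Mar, Jun, Sep, Dec.

4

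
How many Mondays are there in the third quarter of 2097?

1 July 2097 is a Monday.
The range spans 92 days (inclusive of both endpoints).
92 = 7 × 13 + 1, so there are 13 full weeks plus 1 extra day.
Each full week contributes one Monday: 13 so far.
The 1 extra day is Mon — 1 of them qualifies.
Total: 13 + 1 = 14.

14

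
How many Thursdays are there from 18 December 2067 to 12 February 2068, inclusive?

18 December 2067 is a Sunday.
The range spans 57 days (inclusive of both endpoints).
57 = 7 × 8 + 1, so there are 8 full weeks plus 1 extra day.
Each full week contributes one Thursday: 8 so far.
The 1 extra day is Sun — none qualify.
Total: 8 + 0 = 8.

8 Thursdays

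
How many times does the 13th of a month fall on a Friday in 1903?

3

The 13th falls on a Friday when the month's 13th has weekday Fri.
Jan 13 is Tue; Feb 13 is Fri ✓; Mar 13 is Fri ✓; Apr 13 is Mon; May 13 is Wed; Jun 13 is Sat; Jul 13 is Mon; Aug 13 is Thu; Sep 13 is Sun; Oct 13 is Tue; Nov 13 is Fri ✓; Dec 13 is Sun.
Friday the 13ths: Feb, Mar, Nov.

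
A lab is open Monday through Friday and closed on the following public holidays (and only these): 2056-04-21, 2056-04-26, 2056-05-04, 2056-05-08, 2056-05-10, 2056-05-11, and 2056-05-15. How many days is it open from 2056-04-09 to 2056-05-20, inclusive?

23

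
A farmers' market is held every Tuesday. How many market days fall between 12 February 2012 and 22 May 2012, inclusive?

12 February 2012 is a Sunday.
The range spans 101 days (inclusive of both endpoints).
101 = 7 × 14 + 3, so there are 14 full weeks plus 3 extra days.
Each full week contributes one Tuesday: 14 so far.
The 3 extra days are Sun, Mon, Tue — 1 of them qualifies.
Total: 14 + 1 = 15.

15 Tuesdays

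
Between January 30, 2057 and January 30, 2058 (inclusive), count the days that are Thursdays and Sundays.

104

January 30, 2057 is a Tuesday.
The range spans 366 days (inclusive of both endpoints).
366 = 7 × 52 + 2, so there are 52 full weeks plus 2 extra days.
Each full week contributes 2 days from the set (Thu, Sun): 52 × 2 = 104.
The 2 extra days are Tue, Wed — none qualify.
Total: 104 + 0 = 104.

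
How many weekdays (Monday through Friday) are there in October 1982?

21

Oct 1, 1982 is a Friday.
The range spans 31 days (inclusive of both endpoints).
31 = 7 × 4 + 3, so there are 4 full weeks plus 3 extra days.
Each full week contributes 5 weekdays (Mon–Fri): 4 × 5 = 20.
The 3 extra days are Fri, Sat, Sun — 1 of them qualifies.
Total: 20 + 1 = 21.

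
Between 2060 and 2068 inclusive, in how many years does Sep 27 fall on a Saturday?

1

Day of week of September 27 in each year:
2060: Mon, 2061: Tue, 2062: Wed, 2063: Thu, 2064: Sat ✓, 2065: Sun, 2066: Mon, 2067: Tue, 2068: Thu
Saturdays: 2064.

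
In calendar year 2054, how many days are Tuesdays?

January 1, 2054 is a Thursday.
From January 1, 2054 to December 31, 2054 is 365 days inclusive.
365 = 7 × 52 + 1, so there are 52 full weeks plus 1 extra day.
Each full week contributes one Tuesday: 52 so far.
The 1 extra day is Thursday — none qualify.
Total: 52 + 0 = 52.

52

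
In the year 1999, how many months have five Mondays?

4

A month has five Mondays exactly when Monday falls within its first (length − 28) days.
Jan: 31 days, starts Fri → 5 of Fri, Sat, Sun
Feb: 28 days, starts Mon → 5 of (none)
Mar: 31 days, starts Mon → 5 of Mon, Tue, Wed ✓
Apr: 30 days, starts Thu → 5 of Thu, Fri
May: 31 days, starts Sat → 5 of Sat, Sun, Mon ✓
Jun: 30 days, starts Tue → 5 of Tue, Wed
Jul: 31 days, starts Thu → 5 of Thu, Fri, Sat
Aug: 31 days, starts Sun → 5 of Sun, Mon, Tue ✓
Sep: 30 days, starts Wed → 5 of Wed, Thu
Oct: 31 days, starts Fri → 5 of Fri, Sat, Sun
Nov: 30 days, starts Mon → 5 of Mon, Tue ✓
Dec: 31 days, starts Wed → 5 of Wed, Thu, Fri
Months with five Mondays: Mar, May, Aug, Nov.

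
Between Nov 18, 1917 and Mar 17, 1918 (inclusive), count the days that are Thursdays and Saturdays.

34

Nov 18, 1917 is a Sunday.
From Nov 18, 1917 to Mar 17, 1918 is 120 days inclusive.
120 = 7 × 17 + 1, so there are 17 full weeks plus 1 extra day.
Each full week contributes 2 days from the set (Thu, Sat): 17 × 2 = 34.
The 1 extra day is Sun — none qualify.
Total: 34 + 0 = 34.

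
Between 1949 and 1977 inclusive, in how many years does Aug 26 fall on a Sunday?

Day of week of August 26 in each year:
1949: Fri, 1950: Sat, 1951: Sun ✓, 1952: Tue, 1953: Wed, 1954: Thu, 1955: Fri, 1956: Sun ✓, 1957: Mon, 1958: Tue, 1959: Wed, 1960: Fri, 1961: Sat, 1962: Sun ✓, 1963: Mon, 1964: Wed, 1965: Thu, 1966: Fri, 1967: Sat, 1968: Mon, 1969: Tue, 1970: Wed, 1971: Thu, 1972: Sat, 1973: Sun ✓, 1974: Mon, 1975: Tue, 1976: Thu, 1977: Fri
Sundays: 1951, 1956, 1962, 1973.

4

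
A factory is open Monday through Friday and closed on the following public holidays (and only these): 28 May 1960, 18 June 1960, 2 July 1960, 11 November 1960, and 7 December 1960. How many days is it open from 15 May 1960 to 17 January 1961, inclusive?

15 May 1960 is a Sunday.
From 15 May 1960 to 17 January 1961 is 248 days inclusive.
248 = 7 × 35 + 3, so there are 35 full weeks plus 3 extra days.
Each full week contributes 5 weekdays (Mon–Fri): 35 × 5 = 175.
The 3 extra days are Sunday, Monday, Tuesday — 2 of them qualify.
Total: 175 + 2 = 177.
Holidays: 28 May 1960 (Sat); 18 June 1960 (Sat); 2 July 1960 (Sat); 11 November 1960 (Fri); 7 December 1960 (Wed).
2 of the 5 holidays fall on weekdays; the rest are weekends and were already excluded.
Business days: 177 − 2 = 175.

175 business days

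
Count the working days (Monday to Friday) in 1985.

1 January 1985 is a Tuesday.
From 1 January 1985 to 31 December 1985 is 365 days inclusive.
365 = 7 × 52 + 1, so there are 52 full weeks plus 1 extra day.
Each full week contributes 5 weekdays (Mon–Fri): 52 × 5 = 260.
The 1 extra day is Tue — 1 of them qualifies.
Total: 260 + 1 = 261.

261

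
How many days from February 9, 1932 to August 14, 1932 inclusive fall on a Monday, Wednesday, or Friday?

February 9, 1932 is a Tuesday.
The range spans 188 days (inclusive of both endpoints).
188 = 7 × 26 + 6, so there are 26 full weeks plus 6 extra days.
Each full week contributes 3 days from the set (Mon, Wed, Fri): 26 × 3 = 78.
The 6 extra days are Tuesday, Wednesday, Thursday, Friday, Saturday, Sunday — 2 of them qualify.
Total: 78 + 2 = 80.

80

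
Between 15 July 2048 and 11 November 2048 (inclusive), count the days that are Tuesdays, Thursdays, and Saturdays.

15 July 2048 is a Wednesday.
That's 120 days from start to end, counting both.
120 = 7 × 17 + 1, so there are 17 full weeks plus 1 extra day.
Each full week contributes 3 days from the set (Tue, Thu, Sat): 17 × 3 = 51.
The 1 extra day is Wed — none qualify.
Total: 51 + 0 = 51.

51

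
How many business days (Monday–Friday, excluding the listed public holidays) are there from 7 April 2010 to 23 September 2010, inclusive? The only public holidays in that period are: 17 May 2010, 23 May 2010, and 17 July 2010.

7 April 2010 is a Wednesday.
The range spans 170 days (inclusive of both endpoints).
170 = 7 × 24 + 2, so there are 24 full weeks plus 2 extra days.
Each full week contributes 5 weekdays (Mon–Fri): 24 × 5 = 120.
The 2 extra days are Wed, Thu — 2 of them qualify.
Total: 120 + 2 = 122.
Holidays: 17 May 2010 (Mon); 23 May 2010 (Sun); 17 July 2010 (Sat).
1 of the 3 holidays fall on weekdays; the rest are weekends and were already excluded.
Business days: 122 − 1 = 121.

121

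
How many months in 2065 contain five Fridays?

4

A month has five Fridays exactly when Friday falls within its first (length − 28) days.
Jan: 31 days, starts Thu → 5 of Thu, Fri, Sat ✓
Feb: 28 days, starts Sun → 5 of (none)
Mar: 31 days, starts Sun → 5 of Sun, Mon, Tue
Apr: 30 days, starts Wed → 5 of Wed, Thu
May: 31 days, starts Fri → 5 of Fri, Sat, Sun ✓
Jun: 30 days, starts Mon → 5 of Mon, Tue
Jul: 31 days, starts Wed → 5 of Wed, Thu, Fri ✓
Aug: 31 days, starts Sat → 5 of Sat, Sun, Mon
Sep: 30 days, starts Tue → 5 of Tue, Wed
Oct: 31 days, starts Thu → 5 of Thu, Fri, Sat ✓
Nov: 30 days, starts Sun → 5 of Sun, Mon
Dec: 31 days, starts Tue → 5 of Tue, Wed, Thu
Months with five Fridays: Jan, May, Jul, Oct.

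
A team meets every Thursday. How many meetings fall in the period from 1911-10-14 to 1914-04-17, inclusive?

131 Thursdays

1911-10-14 is a Saturday.
The range spans 917 days (inclusive of both endpoints).
917 = 7 × 131, so the span is exactly 131 full weeks.
Each full week contributes one Thursday: 131 so far.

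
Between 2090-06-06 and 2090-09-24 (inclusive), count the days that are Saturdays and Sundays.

2090-06-06 is a Tuesday.
That's 111 days from start to end, counting both.
111 = 7 × 15 + 6, so there are 15 full weeks plus 6 extra days.
Each full week contributes 2 days from the set (Sat, Sun): 15 × 2 = 30.
The 6 extra days are Tuesday, Wednesday, Thursday, Friday, Saturday, Sunday — 2 of them qualify.
Total: 30 + 2 = 32.

32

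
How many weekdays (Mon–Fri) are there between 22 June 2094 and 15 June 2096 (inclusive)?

22 June 2094 is a Tuesday.
The range spans 725 days (inclusive of both endpoints).
725 = 7 × 103 + 4, so there are 103 full weeks plus 4 extra days.
Each full week contributes 5 weekdays (Mon–Fri): 103 × 5 = 515.
The 4 extra days are Tue, Wed, Thu, Fri — 4 of them qualify.
Total: 515 + 4 = 519.

519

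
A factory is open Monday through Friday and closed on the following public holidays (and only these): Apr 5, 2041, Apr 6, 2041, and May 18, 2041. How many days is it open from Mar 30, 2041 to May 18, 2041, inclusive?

Mar 30, 2041 is a Saturday.
That's 50 days from start to end, counting both.
50 = 7 × 7 + 1, so there are 7 full weeks plus 1 extra day.
Each full week contributes 5 weekdays (Mon–Fri): 7 × 5 = 35.
The 1 extra day is Saturday — none qualify.
Total: 35 + 0 = 35.
Holidays: Apr 5, 2041 (Fri); Apr 6, 2041 (Sat); May 18, 2041 (Sat).
1 of the 3 holidays fall on weekdays; the rest are weekends and were already excluded.
Business days: 35 − 1 = 34.

34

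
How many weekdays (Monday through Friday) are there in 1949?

January 1, 1949 is a Saturday.
From January 1, 1949 to December 31, 1949 is 365 days inclusive.
365 = 7 × 52 + 1, so there are 52 full weeks plus 1 extra day.
Each full week contributes 5 weekdays (Mon–Fri): 52 × 5 = 260.
The 1 extra day is Saturday — none qualify.
Total: 260 + 0 = 260.

260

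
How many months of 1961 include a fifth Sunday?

A month has five Sundays exactly when Sunday falls within its first (length − 28) days.
Jan: 31 days, starts Sun → 5 of Sun, Mon, Tue ✓
Feb: 28 days, starts Wed → 5 of (none)
Mar: 31 days, starts Wed → 5 of Wed, Thu, Fri
Apr: 30 days, starts Sat → 5 of Sat, Sun ✓
May: 31 days, starts Mon → 5 of Mon, Tue, Wed
Jun: 30 days, starts Thu → 5 of Thu, Fri
Jul: 31 days, starts Sat → 5 of Sat, Sun, Mon ✓
Aug: 31 days, starts Tue → 5 of Tue, Wed, Thu
Sep: 30 days, starts Fri → 5 of Fri, Sat
Oct: 31 days, starts Sun → 5 of Sun, Mon, Tue ✓
Nov: 30 days, starts Wed → 5 of Wed, Thu
Dec: 31 days, starts Fri → 5 of Fri, Sat, Sun ✓
Months with five Sundays: Jan, Apr, Jul, Oct, Dec.

5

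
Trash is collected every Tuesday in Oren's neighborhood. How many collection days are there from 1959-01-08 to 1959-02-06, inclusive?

4

1959-01-08 is a Thursday.
That's 30 days from start to end, counting both.
30 = 7 × 4 + 2, so there are 4 full weeks plus 2 extra days.
Each full week contributes one Tuesday: 4 so far.
The 2 extra days are Thursday, Friday — none qualify.
Total: 4 + 0 = 4.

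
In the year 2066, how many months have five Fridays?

5

A month has five Fridays exactly when Friday falls within its first (length − 28) days.
Jan: 31 days, starts Fri → 5 of Fri, Sat, Sun ✓
Feb: 28 days, starts Mon → 5 of (none)
Mar: 31 days, starts Mon → 5 of Mon, Tue, Wed
Apr: 30 days, starts Thu → 5 of Thu, Fri ✓
May: 31 days, starts Sat → 5 of Sat, Sun, Mon
Jun: 30 days, starts Tue → 5 of Tue, Wed
Jul: 31 days, starts Thu → 5 of Thu, Fri, Sat ✓
Aug: 31 days, starts Sun → 5 of Sun, Mon, Tue
Sep: 30 days, starts Wed → 5 of Wed, Thu
Oct: 31 days, starts Fri → 5 of Fri, Sat, Sun ✓
Nov: 30 days, starts Mon → 5 of Mon, Tue
Dec: 31 days, starts Wed → 5 of Wed, Thu, Fri ✓
Months with five Fridays: Jan, Apr, Jul, Oct, Dec.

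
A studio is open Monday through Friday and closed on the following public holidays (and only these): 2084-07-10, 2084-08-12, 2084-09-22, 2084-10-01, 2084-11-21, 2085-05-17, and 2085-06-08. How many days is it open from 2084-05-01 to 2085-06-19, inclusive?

292

2084-05-01 is a Monday.
That's 415 days from start to end, counting both.
415 = 7 × 59 + 2, so there are 59 full weeks plus 2 extra days.
Each full week contributes 5 weekdays (Mon–Fri): 59 × 5 = 295.
The 2 extra days are Mon, Tue — 2 of them qualify.
Total: 295 + 2 = 297.
Holidays: 2084-07-10 (Mon); 2084-08-12 (Sat); 2084-09-22 (Fri); 2084-10-01 (Sun); 2084-11-21 (Tue); 2085-05-17 (Thu); 2085-06-08 (Fri).
5 of the 7 holidays fall on weekdays; the rest are weekends and were already excluded.
Business days: 297 − 5 = 292.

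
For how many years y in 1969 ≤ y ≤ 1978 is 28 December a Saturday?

Day of week of December 28 in each year:
1969: Sun, 1970: Mon, 1971: Tue, 1972: Thu, 1973: Fri, 1974: Sat ✓, 1975: Sun, 1976: Tue, 1977: Wed, 1978: Thu
Saturdays: 1974.

1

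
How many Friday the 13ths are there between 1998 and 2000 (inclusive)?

5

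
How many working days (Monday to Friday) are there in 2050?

260 weekdays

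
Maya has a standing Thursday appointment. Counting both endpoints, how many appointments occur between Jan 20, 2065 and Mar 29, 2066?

Jan 20, 2065 is a Tuesday.
From Jan 20, 2065 to Mar 29, 2066 is 434 days inclusive.
434 = 7 × 62, so the span is exactly 62 full weeks.
Each full week contributes one Thursday: 62 so far.
Total: 62.

62 Thursdays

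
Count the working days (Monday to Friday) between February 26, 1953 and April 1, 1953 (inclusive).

25

February 26, 1953 is a Thursday.
From February 26, 1953 to April 1, 1953 is 35 days inclusive.
35 = 7 × 5, so the span is exactly 5 full weeks.
Each full week contributes 5 weekdays (Mon–Fri): 5 × 5 = 25.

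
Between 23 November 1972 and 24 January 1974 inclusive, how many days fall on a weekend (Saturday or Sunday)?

122

23 November 1972 is a Thursday.
From 23 November 1972 to 24 January 1974 is 428 days inclusive.
428 = 7 × 61 + 1, so there are 61 full weeks plus 1 extra day.
Each full week contributes 2 weekend days (Sat, Sun): 61 × 2 = 122.
The 1 extra day is Thursday — none qualify.
Total: 122 + 0 = 122.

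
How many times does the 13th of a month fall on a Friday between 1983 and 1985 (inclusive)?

6

Friday-the-13ths by year:
1983: May
1984: Jan, Apr, Jul
1985: Sep, Dec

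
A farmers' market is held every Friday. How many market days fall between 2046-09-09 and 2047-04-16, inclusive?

2046-09-09 is a Sunday.
The range spans 220 days (inclusive of both endpoints).
220 = 7 × 31 + 3, so there are 31 full weeks plus 3 extra days.
Each full week contributes one Friday: 31 so far.
The 3 extra days are Sun, Mon, Tue — none qualify.
Total: 31 + 0 = 31.

31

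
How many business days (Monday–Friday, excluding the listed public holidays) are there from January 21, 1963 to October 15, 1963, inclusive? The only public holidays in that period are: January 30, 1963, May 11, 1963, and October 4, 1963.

January 21, 1963 is a Monday.
The range spans 268 days (inclusive of both endpoints).
268 = 7 × 38 + 2, so there are 38 full weeks plus 2 extra days.
Each full week contributes 5 weekdays (Mon–Fri): 38 × 5 = 190.
The 2 extra days are Monday, Tuesday — 2 of them qualify.
Total: 190 + 2 = 192.
Holidays: January 30, 1963 (Wed); May 11, 1963 (Sat); October 4, 1963 (Fri).
2 of the 3 holidays fall on weekdays; the rest are weekends and were already excluded.
Business days: 192 − 2 = 190.

190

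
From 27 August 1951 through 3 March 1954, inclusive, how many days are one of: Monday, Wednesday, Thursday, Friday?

27 August 1951 is a Monday.
From 27 August 1951 to 3 March 1954 is 920 days inclusive.
920 = 7 × 131 + 3, so there are 131 full weeks plus 3 extra days.
Each full week contributes 4 days from the set (Mon, Wed, Thu, Fri): 131 × 4 = 524.
The 3 extra days are Mon, Tue, Wed — 2 of them qualify.
Total: 524 + 2 = 526.

526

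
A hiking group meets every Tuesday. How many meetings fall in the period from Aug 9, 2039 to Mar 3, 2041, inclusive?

82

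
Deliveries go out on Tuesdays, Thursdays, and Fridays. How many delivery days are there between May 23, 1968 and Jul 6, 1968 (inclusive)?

20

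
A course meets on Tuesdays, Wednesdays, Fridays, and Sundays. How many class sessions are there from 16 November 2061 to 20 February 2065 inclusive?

682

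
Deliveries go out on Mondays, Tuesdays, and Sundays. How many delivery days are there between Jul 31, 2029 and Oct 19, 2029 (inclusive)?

34

Jul 31, 2029 is a Tuesday.
The range spans 81 days (inclusive of both endpoints).
81 = 7 × 11 + 4, so there are 11 full weeks plus 4 extra days.
Each full week contributes 3 days from the set (Mon, Tue, Sun): 11 × 3 = 33.
The 4 extra days are Tuesday, Wednesday, Thursday, Friday — 1 of them qualifies.
Total: 33 + 1 = 34.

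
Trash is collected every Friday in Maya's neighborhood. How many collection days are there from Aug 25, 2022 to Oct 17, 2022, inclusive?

Aug 25, 2022 is a Thursday.
From Aug 25, 2022 to Oct 17, 2022 is 54 days inclusive.
54 = 7 × 7 + 5, so there are 7 full weeks plus 5 extra days.
Each full week contributes one Friday: 7 so far.
The 5 extra days are Thursday, Friday, Saturday, Sunday, Monday — 1 of them qualifies.
Total: 7 + 1 = 8.

8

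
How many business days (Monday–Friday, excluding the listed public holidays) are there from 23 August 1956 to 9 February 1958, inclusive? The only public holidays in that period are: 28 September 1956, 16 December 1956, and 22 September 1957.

381 business days

23 August 1956 is a Thursday.
That's 536 days from start to end, counting both.
536 = 7 × 76 + 4, so there are 76 full weeks plus 4 extra days.
Each full week contributes 5 weekdays (Mon–Fri): 76 × 5 = 380.
The 4 extra days are Thursday, Friday, Saturday, Sunday — 2 of them qualify.
Total: 380 + 2 = 382.
Holidays: 28 September 1956 (Fri); 16 December 1956 (Sun); 22 September 1957 (Sun).
1 of the 3 holidays fall on weekdays; the rest are weekends and were already excluded.
Business days: 382 − 1 = 381.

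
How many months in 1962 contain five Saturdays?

A month has five Saturdays exactly when Saturday falls within its first (length − 28) days.
Jan: 31 days, starts Mon → 5 of Mon, Tue, Wed
Feb: 28 days, starts Thu → 5 of (none)
Mar: 31 days, starts Thu → 5 of Thu, Fri, Sat ✓
Apr: 30 days, starts Sun → 5 of Sun, Mon
May: 31 days, starts Tue → 5 of Tue, Wed, Thu
Jun: 30 days, starts Fri → 5 of Fri, Sat ✓
Jul: 31 days, starts Sun → 5 of Sun, Mon, Tue
Aug: 31 days, starts Wed → 5 of Wed, Thu, Fri
Sep: 30 days, starts Sat → 5 of Sat, Sun ✓
Oct: 31 days, starts Mon → 5 of Mon, Tue, Wed
Nov: 30 days, starts Thu → 5 of Thu, Fri
Dec: 31 days, starts Sat → 5 of Sat, Sun, Mon ✓
Months with five Saturdays: Mar, Jun, Sep, Dec.

4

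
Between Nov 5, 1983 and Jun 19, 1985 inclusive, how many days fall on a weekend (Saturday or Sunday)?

Nov 5, 1983 is a Saturday.
From Nov 5, 1983 to Jun 19, 1985 is 593 days inclusive.
593 = 7 × 84 + 5, so there are 84 full weeks plus 5 extra days.
Each full week contributes 2 weekend days (Sat, Sun): 84 × 2 = 168.
The 5 extra days are Sat, Sun, Mon, Tue, Wed — 2 of them qualify.
Total: 168 + 2 = 170.

170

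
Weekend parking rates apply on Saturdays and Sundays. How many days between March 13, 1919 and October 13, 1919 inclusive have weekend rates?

March 13, 1919 is a Thursday.
From March 13, 1919 to October 13, 1919 is 215 days inclusive.
215 = 7 × 30 + 5, so there are 30 full weeks plus 5 extra days.
Each full week contributes 2 weekend days (Sat, Sun): 30 × 2 = 60.
The 5 extra days are Thursday, Friday, Saturday, Sunday, Monday — 2 of them qualify.
Total: 60 + 2 = 62.

62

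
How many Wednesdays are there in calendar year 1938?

52

January 1, 1938 is a Saturday.
The range spans 365 days (inclusive of both endpoints).
365 = 7 × 52 + 1, so there are 52 full weeks plus 1 extra day.
Each full week contributes one Wednesday: 52 so far.
The 1 extra day is Saturday — none qualify.
Total: 52 + 0 = 52.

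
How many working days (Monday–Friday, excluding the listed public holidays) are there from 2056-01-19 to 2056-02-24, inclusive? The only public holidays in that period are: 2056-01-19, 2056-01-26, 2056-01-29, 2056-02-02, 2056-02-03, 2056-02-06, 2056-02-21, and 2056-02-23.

21 working days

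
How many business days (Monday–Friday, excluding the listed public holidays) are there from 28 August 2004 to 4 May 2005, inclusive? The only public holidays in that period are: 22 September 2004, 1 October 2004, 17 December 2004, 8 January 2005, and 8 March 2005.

28 August 2004 is a Saturday.
The range spans 250 days (inclusive of both endpoints).
250 = 7 × 35 + 5, so there are 35 full weeks plus 5 extra days.
Each full week contributes 5 weekdays (Mon–Fri): 35 × 5 = 175.
The 5 extra days are Sat, Sun, Mon, Tue, Wed — 3 of them qualify.
Total: 175 + 3 = 178.
Holidays: 22 September 2004 (Wed); 1 October 2004 (Fri); 17 December 2004 (Fri); 8 January 2005 (Sat); 8 March 2005 (Tue).
4 of the 5 holidays fall on weekdays; the rest are weekends and were already excluded.
Business days: 178 − 4 = 174.

174 business days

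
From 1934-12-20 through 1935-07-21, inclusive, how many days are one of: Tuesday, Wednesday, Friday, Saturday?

122

1934-12-20 is a Thursday.
From 1934-12-20 to 1935-07-21 is 214 days inclusive.
214 = 7 × 30 + 4, so there are 30 full weeks plus 4 extra days.
Each full week contributes 4 days from the set (Tue, Wed, Fri, Sat): 30 × 4 = 120.
The 4 extra days are Thursday, Friday, Saturday, Sunday — 2 of them qualify.
Total: 120 + 2 = 122.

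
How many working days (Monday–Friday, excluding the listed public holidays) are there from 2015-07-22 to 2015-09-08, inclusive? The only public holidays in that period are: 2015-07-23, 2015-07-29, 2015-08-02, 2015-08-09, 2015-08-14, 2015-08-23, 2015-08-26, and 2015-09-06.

2015-07-22 is a Wednesday.
That's 49 days from start to end, counting both.
49 = 7 × 7, so the span is exactly 7 full weeks.
Each full week contributes 5 weekdays (Mon–Fri): 7 × 5 = 35.
Holidays: 2015-07-23 (Thu); 2015-07-29 (Wed); 2015-08-02 (Sun); 2015-08-09 (Sun); 2015-08-14 (Fri); 2015-08-23 (Sun); 2015-08-26 (Wed); 2015-09-06 (Sun).
4 of the 8 holidays fall on weekdays; the rest are weekends and were already excluded.
Business days: 35 − 4 = 31.

31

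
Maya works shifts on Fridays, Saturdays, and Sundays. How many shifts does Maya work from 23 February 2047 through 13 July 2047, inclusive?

61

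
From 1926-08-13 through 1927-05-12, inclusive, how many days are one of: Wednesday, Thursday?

78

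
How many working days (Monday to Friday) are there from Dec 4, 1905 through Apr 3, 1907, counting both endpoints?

Dec 4, 1905 is a Monday.
That's 486 days from start to end, counting both.
486 = 7 × 69 + 3, so there are 69 full weeks plus 3 extra days.
Each full week contributes 5 weekdays (Mon–Fri): 69 × 5 = 345.
The 3 extra days are Monday, Tuesday, Wednesday — 3 of them qualify.
Total: 345 + 3 = 348.

348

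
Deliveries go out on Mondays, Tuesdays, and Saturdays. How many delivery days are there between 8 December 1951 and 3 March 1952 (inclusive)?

8 December 1951 is a Saturday.
The range spans 87 days (inclusive of both endpoints).
87 = 7 × 12 + 3, so there are 12 full weeks plus 3 extra days.
Each full week contributes 3 days from the set (Mon, Tue, Sat): 12 × 3 = 36.
The 3 extra days are Saturday, Sunday, Monday — 2 of them qualify.
Total: 36 + 2 = 38.

38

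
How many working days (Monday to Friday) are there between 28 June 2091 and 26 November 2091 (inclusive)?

108

28 June 2091 is a Thursday.
The range spans 152 days (inclusive of both endpoints).
152 = 7 × 21 + 5, so there are 21 full weeks plus 5 extra days.
Each full week contributes 5 weekdays (Mon–Fri): 21 × 5 = 105.
The 5 extra days are Thursday, Friday, Saturday, Sunday, Monday — 3 of them qualify.
Total: 105 + 3 = 108.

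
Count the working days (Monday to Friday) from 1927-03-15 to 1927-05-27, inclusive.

54 weekdays

1927-03-15 is a Tuesday.
From 1927-03-15 to 1927-05-27 is 74 days inclusive.
74 = 7 × 10 + 4, so there are 10 full weeks plus 4 extra days.
Each full week contributes 5 weekdays (Mon–Fri): 10 × 5 = 50.
The 4 extra days are Tue, Wed, Thu, Fri — 4 of them qualify.
Total: 50 + 4 = 54.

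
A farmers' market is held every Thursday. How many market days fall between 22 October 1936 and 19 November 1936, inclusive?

5

22 October 1936 is a Thursday.
From 22 October 1936 to 19 November 1936 is 29 days inclusive.
29 = 7 × 4 + 1, so there are 4 full weeks plus 1 extra day.
Each full week contributes one Thursday: 4 so far.
The 1 extra day is Thu — 1 of them qualifies.
Total: 4 + 1 = 5.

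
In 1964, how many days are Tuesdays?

52

1964-01-01 is a Wednesday.
That's 366 days from start to end, counting both.
366 = 7 × 52 + 2, so there are 52 full weeks plus 2 extra days.
Each full week contributes one Tuesday: 52 so far.
The 2 extra days are Wednesday, Thursday — none qualify.
Total: 52 + 0 = 52.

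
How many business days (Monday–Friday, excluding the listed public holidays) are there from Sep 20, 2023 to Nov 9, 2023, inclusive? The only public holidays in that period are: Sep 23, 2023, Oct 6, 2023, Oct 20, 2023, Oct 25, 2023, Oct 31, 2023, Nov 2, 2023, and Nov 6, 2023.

31 business days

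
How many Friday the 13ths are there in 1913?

The 13th falls on a Friday when the month's 13th has weekday Fri.
Jan 13 is Mon; Feb 13 is Thu; Mar 13 is Thu; Apr 13 is Sun; May 13 is Tue; Jun 13 is Fri ✓; Jul 13 is Sun; Aug 13 is Wed; Sep 13 is Sat; Oct 13 is Mon; Nov 13 is Thu; Dec 13 is Sat.
Friday the 13ths: Jun.

1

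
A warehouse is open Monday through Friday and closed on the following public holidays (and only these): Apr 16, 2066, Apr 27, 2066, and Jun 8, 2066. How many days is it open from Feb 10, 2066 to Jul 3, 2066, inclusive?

100

Feb 10, 2066 is a Wednesday.
The range spans 144 days (inclusive of both endpoints).
144 = 7 × 20 + 4, so there are 20 full weeks plus 4 extra days.
Each full week contributes 5 weekdays (Mon–Fri): 20 × 5 = 100.
The 4 extra days are Wed, Thu, Fri, Sat — 3 of them qualify.
Total: 100 + 3 = 103.
Holidays: Apr 16, 2066 (Fri); Apr 27, 2066 (Tue); Jun 8, 2066 (Tue).
All 3 holidays fall on weekdays, so subtract 3.
Business days: 103 − 3 = 100.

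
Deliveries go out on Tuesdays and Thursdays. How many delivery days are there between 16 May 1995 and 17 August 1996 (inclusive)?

132

16 May 1995 is a Tuesday.
That's 460 days from start to end, counting both.
460 = 7 × 65 + 5, so there are 65 full weeks plus 5 extra days.
Each full week contributes 2 days from the set (Tue, Thu): 65 × 2 = 130.
The 5 extra days are Tuesday, Wednesday, Thursday, Friday, Saturday — 2 of them qualify.
Total: 130 + 2 = 132.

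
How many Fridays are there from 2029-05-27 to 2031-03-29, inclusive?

96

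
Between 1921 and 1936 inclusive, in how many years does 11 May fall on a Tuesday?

Day of week of May 11 in each year:
1921: Wed, 1922: Thu, 1923: Fri, 1924: Sun, 1925: Mon, 1926: Tue ✓, 1927: Wed, 1928: Fri, 1929: Sat, 1930: Sun, 1931: Mon, 1932: Wed, 1933: Thu, 1934: Fri, 1935: Sat, 1936: Mon
Tuesdays: 1926.

1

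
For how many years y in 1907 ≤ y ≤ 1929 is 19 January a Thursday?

Day of week of January 19 in each year:
1907: Sat, 1908: Sun, 1909: Tue, 1910: Wed, 1911: Thu ✓, 1912: Fri, 1913: Sun, 1914: Mon, 1915: Tue, 1916: Wed, 1917: Fri, 1918: Sat, 1919: Sun, 1920: Mon, 1921: Wed, 1922: Thu ✓, 1923: Fri, 1924: Sat, 1925: Mon, 1926: Tue, 1927: Wed, 1928: Thu ✓, 1929: Sat
Thursdays: 1911, 1922, 1928.

3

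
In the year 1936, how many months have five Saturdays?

A month has five Saturdays exactly when Saturday falls within its first (length − 28) days.
Jan: 31 days, starts Wed → 5 of Wed, Thu, Fri
Feb: 29 days, starts Sat → 5 of Sat ✓
Mar: 31 days, starts Sun → 5 of Sun, Mon, Tue
Apr: 30 days, starts Wed → 5 of Wed, Thu
May: 31 days, starts Fri → 5 of Fri, Sat, Sun ✓
Jun: 30 days, starts Mon → 5 of Mon, Tue
Jul: 31 days, starts Wed → 5 of Wed, Thu, Fri
Aug: 31 days, starts Sat → 5 of Sat, Sun, Mon ✓
Sep: 30 days, starts Tue → 5 of Tue, Wed
Oct: 31 days, starts Thu → 5 of Thu, Fri, Sat ✓
Nov: 30 days, starts Sun → 5 of Sun, Mon
Dec: 31 days, starts Tue → 5 of Tue, Wed, Thu
Months with five Saturdays: Feb, May, Aug, Oct.

4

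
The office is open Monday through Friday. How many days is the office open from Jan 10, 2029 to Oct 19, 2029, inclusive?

203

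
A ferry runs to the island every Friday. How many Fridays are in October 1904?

4

October 1, 1904 is a Saturday.
That's 31 days from start to end, counting both.
31 = 7 × 4 + 3, so there are 4 full weeks plus 3 extra days.
Each full week contributes one Friday: 4 so far.
The 3 extra days are Sat, Sun, Mon — none qualify.
Total: 4 + 0 = 4.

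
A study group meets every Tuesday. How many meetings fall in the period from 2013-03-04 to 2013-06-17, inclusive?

2013-03-04 is a Monday.
That's 106 days from start to end, counting both.
106 = 7 × 15 + 1, so there are 15 full weeks plus 1 extra day.
Each full week contributes one Tuesday: 15 so far.
The 1 extra day is Mon — none qualify.
Total: 15 + 0 = 15.

15 Tuesdays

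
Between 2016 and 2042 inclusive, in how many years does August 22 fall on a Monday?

4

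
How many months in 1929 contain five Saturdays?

A month has five Saturdays exactly when Saturday falls within its first (length − 28) days.
Jan: 31 days, starts Tue → 5 of Tue, Wed, Thu
Feb: 28 days, starts Fri → 5 of (none)
Mar: 31 days, starts Fri → 5 of Fri, Sat, Sun ✓
Apr: 30 days, starts Mon → 5 of Mon, Tue
May: 31 days, starts Wed → 5 of Wed, Thu, Fri
Jun: 30 days, starts Sat → 5 of Sat, Sun ✓
Jul: 31 days, starts Mon → 5 of Mon, Tue, Wed
Aug: 31 days, starts Thu → 5 of Thu, Fri, Sat ✓
Sep: 30 days, starts Sun → 5 of Sun, Mon
Oct: 31 days, starts Tue → 5 of Tue, Wed, Thu
Nov: 30 days, starts Fri → 5 of Fri, Sat ✓
Dec: 31 days, starts Sun → 5 of Sun, Mon, Tue
Months with five Saturdays: Mar, Jun, Aug, Nov.

4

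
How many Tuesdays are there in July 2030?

July 1, 2030 is a Monday.
From July 1, 2030 to July 31, 2030 is 31 days inclusive.
31 = 7 × 4 + 3, so there are 4 full weeks plus 3 extra days.
Each full week contributes one Tuesday: 4 so far.
The 3 extra days are Monday, Tuesday, Wednesday — 1 of them qualifies.
Total: 4 + 1 = 5.

5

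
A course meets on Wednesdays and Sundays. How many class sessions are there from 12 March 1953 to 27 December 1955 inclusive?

12 March 1953 is a Thursday.
From 12 March 1953 to 27 December 1955 is 1021 days inclusive.
1021 = 7 × 145 + 6, so there are 145 full weeks plus 6 extra days.
Each full week contributes 2 days from the set (Wed, Sun): 145 × 2 = 290.
The 6 extra days are Thu, Fri, Sat, Sun, Mon, Tue — 1 of them qualifies.
Total: 290 + 1 = 291.

291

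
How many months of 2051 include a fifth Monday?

4

A month has five Mondays exactly when Monday falls within its first (length − 28) days.
Jan: 31 days, starts Sun → 5 of Sun, Mon, Tue ✓
Feb: 28 days, starts Wed → 5 of (none)
Mar: 31 days, starts Wed → 5 of Wed, Thu, Fri
Apr: 30 days, starts Sat → 5 of Sat, Sun
May: 31 days, starts Mon → 5 of Mon, Tue, Wed ✓
Jun: 30 days, starts Thu → 5 of Thu, Fri
Jul: 31 days, starts Sat → 5 of Sat, Sun, Mon ✓
Aug: 31 days, starts Tue → 5 of Tue, Wed, Thu
Sep: 30 days, starts Fri → 5 of Fri, Sat
Oct: 31 days, starts Sun → 5 of Sun, Mon, Tue ✓
Nov: 30 days, starts Wed → 5 of Wed, Thu
Dec: 31 days, starts Fri → 5 of Fri, Sat, Sun
Months with five Mondays: Jan, May, Jul, Oct.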